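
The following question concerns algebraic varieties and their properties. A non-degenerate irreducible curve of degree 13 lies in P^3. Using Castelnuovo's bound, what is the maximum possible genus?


Castelnuovo's bound: write d - 1 = m(r-1) + epsilon with 0 <= epsilon < r-1.
d - 1 = 13 - 1 = 12
r - 1 = 3 - 1 = 2
12 = 6*2 + 0, so m = 6, epsilon = 0
pi(d, r) = m(m-1)(r-1)/2 + m*epsilon
= 6*5*2/2 + 6*0
= 60/2 + 0
= 30 + 0 = 30

30


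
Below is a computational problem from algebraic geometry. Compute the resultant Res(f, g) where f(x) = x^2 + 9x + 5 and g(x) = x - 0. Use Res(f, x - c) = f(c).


For Res(f, x - c), we evaluate f at x = c.
f(0) = 0^2 + 9*0 + 5
= 0 + 0 + 5
= 0 + 5 = 5
Res(f, g) = 5

5


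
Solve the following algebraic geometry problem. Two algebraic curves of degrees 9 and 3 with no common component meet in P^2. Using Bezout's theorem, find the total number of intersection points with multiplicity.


Bezout's theorem states the intersection count equals the product of degrees.
Intersection count = 9 * 3 = 27

27


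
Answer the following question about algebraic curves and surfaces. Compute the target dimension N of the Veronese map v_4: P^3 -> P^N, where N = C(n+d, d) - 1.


The Veronese embedding v_d: P^n -> P^N maps each point to all
degree-d monomials in n+1 homogeneous coordinates.
N = C(n+d, d) - 1
N = C(3+4, 4) - 1
N = C(7, 4) - 1
C(7, 4) = 35
N = 35 - 1 = 34

34


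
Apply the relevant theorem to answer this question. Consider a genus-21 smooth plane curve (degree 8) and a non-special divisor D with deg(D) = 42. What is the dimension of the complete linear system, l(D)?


First, compute the genus of a smooth plane curve of degree 8:
g = (d-1)(d-2)/2 = (8-1)(8-2)/2 = 21
For a non-special divisor D (i.e., h^1(D) = 0), Riemann-Roch gives:
l(D) = deg(D) - g + 1
Since deg(D) = 42 >= 2g - 1 = 41, D is non-special.
l(D) = 42 - 21 + 1 = 22

22


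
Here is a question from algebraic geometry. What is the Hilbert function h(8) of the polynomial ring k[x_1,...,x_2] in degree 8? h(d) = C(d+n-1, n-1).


The Hilbert function for the polynomial ring in 2 variables is:
h(d) = C(d+n-1, n-1)
h(8) = C(8+2-1, 2-1) = C(9, 1)
= 9! / (1! * 8!)
= 9

9


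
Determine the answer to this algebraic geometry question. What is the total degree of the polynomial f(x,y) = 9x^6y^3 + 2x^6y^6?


Examine each term for its total degree (sum of exponents).
  Term '9x^6y^3' has total degree 6+3 = 9.
  Term '2x^6y^6' has total degree 6+6 = 12.
The maximum total degree among all terms is 12.

12


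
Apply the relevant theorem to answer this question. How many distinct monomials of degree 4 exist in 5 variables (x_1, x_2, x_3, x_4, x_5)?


The number of degree-4 monomials in 5 variables is C(d+n-1, n-1).
= C(4+5-1, 5-1) = C(8, 4)
= 70

70


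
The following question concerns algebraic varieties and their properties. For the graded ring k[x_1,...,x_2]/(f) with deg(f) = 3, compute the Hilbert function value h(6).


For R = k[x_1,...,x_n]/(f) with f homogeneous of degree e:
The Hilbert series is (1 - t^e)/(1 - t)^n.
So h(d) = C(d+n-1, n-1) - C(d-e+n-1, n-1) for d >= e.
With n=2, e=3, d=6:
C(6+2-1, 2-1) = C(7, 1) = 7
C(6-3+2-1, 2-1) = C(4, 1) = 4
h(6) = 7 - 4 = 3

3


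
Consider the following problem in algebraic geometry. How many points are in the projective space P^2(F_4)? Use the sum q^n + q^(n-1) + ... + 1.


P^2(F_4) has (q^(n+1) - 1)/(q - 1) points.
= 4^2 + 4^1 + 4^0
= 16 + 4 + 1
= 21

21


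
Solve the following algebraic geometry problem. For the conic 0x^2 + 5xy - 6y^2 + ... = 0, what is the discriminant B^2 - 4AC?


The discriminant of a conic Ax^2 + Bxy + Cy^2 + ... = 0 is B^2 - 4AC.
B^2 = 5^2 = 25
4AC = 4*0*(-6) = 0
Discriminant = 25 + 0 = 25

25


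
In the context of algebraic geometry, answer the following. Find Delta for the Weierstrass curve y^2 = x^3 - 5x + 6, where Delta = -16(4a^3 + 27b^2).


Compute each component:
4a^3 = 4*(-5)^3 = 4*(-125) = -500
27b^2 = 27*6^2 = 27*36 = 972
4a^3 + 27b^2 = -500 + 972 = 472
Delta = -16*472 = -7552

-7552


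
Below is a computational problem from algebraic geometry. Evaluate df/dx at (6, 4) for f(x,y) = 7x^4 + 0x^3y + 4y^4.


df/dx = 4*7*x^3 + 3*0*x^2*y
At (6,4): 4*7*6^3 + 3*0*6^2*4
= 6048 + 0
= 6048

6048


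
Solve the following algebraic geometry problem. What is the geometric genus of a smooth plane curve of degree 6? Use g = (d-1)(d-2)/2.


Using the genus formula for smooth plane curves:
g = (d-1)(d-2)/2
g = (6-1)(6-2)/2
g = 5*4/2
g = 20/2 = 10

10


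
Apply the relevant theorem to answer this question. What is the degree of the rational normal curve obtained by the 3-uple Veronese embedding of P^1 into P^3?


The rational normal curve in P^3 is the image of P^1 under the 3-uple Veronese.
A general hyperplane in P^3 pulls back to a degree-3 form on P^1, which has 3 zeros,
so the curve meets a general hyperplane in 3 points. Degree = 3.

3


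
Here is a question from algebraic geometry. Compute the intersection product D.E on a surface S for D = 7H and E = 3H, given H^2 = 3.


Using bilinearity of the intersection pairing on a surface S:
(aH).(bH) = ab * (H.H)
We have H^2 = 3.
D.E = (7H).(3H) = 7*3*3
= 21*3
= 63

63


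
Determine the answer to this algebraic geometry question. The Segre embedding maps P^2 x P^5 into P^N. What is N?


The Segre embedding maps P^m x P^n into P^N via
all products of coordinates from each factor.
N = (m+1)(n+1) - 1
N = (2+1)(5+1) - 1
N = 3*6 - 1
N = 18 - 1 = 17

17


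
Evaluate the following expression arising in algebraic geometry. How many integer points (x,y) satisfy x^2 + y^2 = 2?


Systematically check integer values of x where x^2 <= 2.
For each valid x, check if 2 - x^2 is a perfect square.
x=1: 2 - 1 = 1, sqrt = 1 (valid)
Total integer solutions found: 4

4


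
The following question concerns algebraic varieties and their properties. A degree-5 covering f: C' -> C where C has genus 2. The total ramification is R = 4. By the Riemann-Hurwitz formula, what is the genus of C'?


Riemann-Hurwitz formula: 2g' - 2 = d(2g - 2) + R
Given: d = 5, g = 2, R = 4
2g' - 2 = 5*(2*2 - 2) + 4
2g' - 2 = 5*2 + 4
2g' - 2 = 10 + 4 = 14
2g' = 16
g' = 8

8


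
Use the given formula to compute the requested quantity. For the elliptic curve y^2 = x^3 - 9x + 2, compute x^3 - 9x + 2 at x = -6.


Compute x^3 - 9x + 2 at x = -6:
x^3 = (-6)^3 = -216
(-9)*x = (-9)*(-6) = 54
Sum: -216 + 54 + 2 = -160

-160


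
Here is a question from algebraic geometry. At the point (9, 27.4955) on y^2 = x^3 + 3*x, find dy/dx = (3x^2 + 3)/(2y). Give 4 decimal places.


Using implicit differentiation of y^2 = x^3 + 3*x:
2y * dy/dx = 3x^2 + 3
dy/dx = (3x^2 + 3)/(2y)
Numerator: 3*9^2 + 3 = 246
Denominator: 2*27.4955 = 54.991
dy/dx = 246/54.991 = 4.4735

4.4735


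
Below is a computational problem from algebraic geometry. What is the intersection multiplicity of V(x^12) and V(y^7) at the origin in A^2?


The intersection multiplicity of V(x^a) and V(y^b) at the origin is:
I(O; V(x^12), V(y^7)) = dim_k(k[x,y]/(x^12, y^7))
A basis for k[x,y]/(x^12, y^7) is the set of monomials x^i * y^j
where 0 <= i < 12 and 0 <= j < 7.
The number of such monomials is 12 * 7 = 84

84


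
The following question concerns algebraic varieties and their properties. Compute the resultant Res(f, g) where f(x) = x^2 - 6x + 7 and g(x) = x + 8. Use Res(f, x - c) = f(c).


For Res(f, x - c), we evaluate f at x = c.
f(-8) = (-8)^2 - 6*(-8) + 7
= 64 + 48 + 7
= 112 + 7 = 119
Res(f, g) = 119

119


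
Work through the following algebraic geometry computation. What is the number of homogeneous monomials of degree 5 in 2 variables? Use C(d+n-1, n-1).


The number of degree-5 monomials in 2 variables is C(d+n-1, n-1).
= C(5+2-1, 2-1) = C(6, 1)
= 6

6


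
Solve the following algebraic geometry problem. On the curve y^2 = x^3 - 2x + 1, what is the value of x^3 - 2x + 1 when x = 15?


Compute x^3 - 2x + 1 at x = 15:
x^3 = 15^3 = 3375
(-2)*x = (-2)*15 = -30
Sum: 3375 - 30 + 1 = 3346

3346


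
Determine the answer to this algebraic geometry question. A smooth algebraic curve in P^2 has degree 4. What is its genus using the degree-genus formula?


Using the genus formula for smooth plane curves:
g = (d-1)(d-2)/2
g = (4-1)(4-2)/2
g = 3*2/2
g = 6/2 = 3

3


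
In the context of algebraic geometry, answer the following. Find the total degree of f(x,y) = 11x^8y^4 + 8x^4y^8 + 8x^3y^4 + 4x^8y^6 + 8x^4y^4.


Examine each term for its total degree (sum of exponents).
  Term '11x^8y^4' has total degree 8+4 = 12.
  Term '8x^4y^8' has total degree 4+8 = 12.
  Term '8x^3y^4' has total degree 3+4 = 7.
  Term '4x^8y^6' has total degree 8+6 = 14.
  Term '8x^4y^4' has total degree 4+4 = 8.
The maximum total degree among all terms is 14.

14


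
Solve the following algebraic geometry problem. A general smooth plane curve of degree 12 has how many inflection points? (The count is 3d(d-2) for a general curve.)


For a general smooth plane curve C of degree d, the inflection points are
the intersection of C with its Hessian curve, which has degree 3(d-2).
By Bezout, the total intersection number is d * 3(d-2) = 12 * 30 = 360.
For a general curve every flex is ordinary, so each contributes
multiplicity 1 to C·Hess(C), and the number of distinct inflection
points is 3d(d-2).
Inflection points = 3*12*(12-2) = 3*12*10 = 360

360


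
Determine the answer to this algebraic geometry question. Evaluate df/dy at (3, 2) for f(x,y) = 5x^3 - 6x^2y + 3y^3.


df/dy = (-6)*x^2 + 3*3*y^2
At (3,2): (-6)*3^2 + 3*3*2^2
= -54 + 36
= -18

-18


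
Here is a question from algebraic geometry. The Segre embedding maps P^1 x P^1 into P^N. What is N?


The Segre embedding maps P^m x P^n into P^N via
all products of coordinates from each factor.
N = (m+1)(n+1) - 1
N = (1+1)(1+1) - 1
N = 2*2 - 1
N = 4 - 1 = 3

3


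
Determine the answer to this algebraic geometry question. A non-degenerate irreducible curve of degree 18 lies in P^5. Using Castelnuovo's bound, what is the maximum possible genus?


Castelnuovo's bound: write d - 1 = m(r-1) + epsilon with 0 <= epsilon < r-1.
d - 1 = 18 - 1 = 17
r - 1 = 5 - 1 = 4
17 = 4*4 + 1, so m = 4, epsilon = 1
pi(d, r) = m(m-1)(r-1)/2 + m*epsilon
= 4*3*4/2 + 4*1
= 48/2 + 4
= 24 + 4 = 28

28


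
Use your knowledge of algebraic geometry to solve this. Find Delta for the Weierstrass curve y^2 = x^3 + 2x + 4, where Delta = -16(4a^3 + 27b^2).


Compute each component:
4a^3 = 4*2^3 = 4*8 = 32
27b^2 = 27*4^2 = 27*16 = 432
4a^3 + 27b^2 = 32 + 432 = 464
Delta = -16*464 = -7424

-7424


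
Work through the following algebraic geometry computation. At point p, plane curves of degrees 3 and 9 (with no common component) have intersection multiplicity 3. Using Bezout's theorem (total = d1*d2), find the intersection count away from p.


By Bezout's theorem, the total intersection number is d1 * d2.
Total = 3 * 9 = 27
Intersection multiplicity at p = 3
Remaining intersections = 27 - 3 = 24

24


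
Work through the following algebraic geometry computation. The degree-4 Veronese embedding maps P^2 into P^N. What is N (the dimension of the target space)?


The Veronese embedding v_d: P^n -> P^N maps each point to all
degree-d monomials in n+1 homogeneous coordinates.
N = C(n+d, d) - 1
N = C(2+4, 4) - 1
N = C(6, 4) - 1
C(6, 4) = 15
N = 15 - 1 = 14

14


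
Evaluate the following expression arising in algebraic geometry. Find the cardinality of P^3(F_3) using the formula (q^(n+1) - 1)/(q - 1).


P^3(F_3) has (q^(n+1) - 1)/(q - 1) points.
= 3^3 + 3^2 + 3^1 + 3^0
= 27 + 9 + 3 + 1
= 40

40


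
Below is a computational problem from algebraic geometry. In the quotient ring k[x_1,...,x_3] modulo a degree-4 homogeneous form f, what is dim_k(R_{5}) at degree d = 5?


For R = k[x_1,...,x_n]/(f) with f homogeneous of degree e:
The Hilbert series is (1 - t^e)/(1 - t)^n.
So h(d) = C(d+n-1, n-1) - C(d-e+n-1, n-1) for d >= e.
With n=3, e=4, d=5:
C(5+3-1, 3-1) = C(7, 2) = 21
C(5-4+3-1, 3-1) = C(3, 2) = 3
h(5) = 21 - 3 = 18

18


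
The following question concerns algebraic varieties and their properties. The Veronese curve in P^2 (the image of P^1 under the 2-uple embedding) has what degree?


The rational normal curve in P^2 is the image of P^1 under the 2-uple Veronese.
A general hyperplane in P^2 pulls back to a degree-2 form on P^1, which has 2 zeros,
so the curve meets a general hyperplane in 2 points. Degree = 2.

2


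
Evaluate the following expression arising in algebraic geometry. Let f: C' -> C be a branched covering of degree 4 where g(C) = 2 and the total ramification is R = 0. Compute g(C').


Riemann-Hurwitz formula: 2g' - 2 = d(2g - 2) + R
Given: d = 4, g = 2, R = 0
2g' - 2 = 4*(2*2 - 2) + 0
2g' - 2 = 4*2 + 0
2g' - 2 = 8 + 0 = 8
2g' = 10
g' = 5

5


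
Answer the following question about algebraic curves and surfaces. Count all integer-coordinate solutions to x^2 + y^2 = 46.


Systematically check integer values of x where x^2 <= 46.
For each valid x, check if 46 - x^2 is a perfect square.
Total integer solutions found: 0

0


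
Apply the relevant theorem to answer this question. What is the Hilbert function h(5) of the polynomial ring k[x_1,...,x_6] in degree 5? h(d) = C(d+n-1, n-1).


The Hilbert function for the polynomial ring in 6 variables is:
h(d) = C(d+n-1, n-1)
h(5) = C(5+6-1, 6-1) = C(10, 5)
= 10! / (5! * 5!)
= 252

252


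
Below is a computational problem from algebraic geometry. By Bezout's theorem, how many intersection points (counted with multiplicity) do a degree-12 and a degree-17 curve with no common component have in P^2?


Bezout's theorem states the intersection count equals the product of degrees.
Intersection count = 12 * 17 = 204

204


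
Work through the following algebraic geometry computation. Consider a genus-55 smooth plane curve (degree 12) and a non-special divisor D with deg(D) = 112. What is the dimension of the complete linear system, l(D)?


First, compute the genus of a smooth plane curve of degree 12:
g = (d-1)(d-2)/2 = (12-1)(12-2)/2 = 55
For a non-special divisor D (i.e., h^1(D) = 0), Riemann-Roch gives:
l(D) = deg(D) - g + 1
Since deg(D) = 112 >= 2g - 1 = 109, D is non-special.
l(D) = 112 - 55 + 1 = 58

58


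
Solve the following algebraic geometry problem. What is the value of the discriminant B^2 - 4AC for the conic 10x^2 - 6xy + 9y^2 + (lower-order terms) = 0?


The discriminant of a conic Ax^2 + Bxy + Cy^2 + ... = 0 is B^2 - 4AC.
B^2 = (-6)^2 = 36
4AC = 4*10*9 = 360
Discriminant = 36 - 360 = -324

-324


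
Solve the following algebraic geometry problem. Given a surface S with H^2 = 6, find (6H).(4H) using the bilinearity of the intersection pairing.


Using bilinearity of the intersection pairing on a surface S:
(aH).(bH) = ab * (H.H)
We have H^2 = 6.
D.E = (6H).(4H) = 6*4*6
= 24*6
= 144

144


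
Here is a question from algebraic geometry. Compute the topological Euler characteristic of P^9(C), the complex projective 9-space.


The complex projective space P^9 has one cell in each even real dimension 0, 2, ..., 18.
The cohomology groups are H^{2k}(P^9) = Z for k = 0,...,9, and 0 otherwise.
Euler characteristic = sum of Betti numbers = 1 per even-dimensional cohomology group.
chi(P^9) = 9 + 1 = 10

10


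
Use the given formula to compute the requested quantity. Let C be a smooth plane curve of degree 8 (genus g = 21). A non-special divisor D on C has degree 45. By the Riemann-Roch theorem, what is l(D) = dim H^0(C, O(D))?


First, compute the genus of a smooth plane curve of degree 8:
g = (d-1)(d-2)/2 = (8-1)(8-2)/2 = 21
For a non-special divisor D (i.e., h^1(D) = 0), Riemann-Roch gives:
l(D) = deg(D) - g + 1
Since deg(D) = 45 >= 2g - 1 = 41, D is non-special.
l(D) = 45 - 21 + 1 = 25

25


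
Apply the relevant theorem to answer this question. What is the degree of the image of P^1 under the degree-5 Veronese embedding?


The Veronese variety v_5(P^1) has degree d^r.
d^r = 5^1 = 5

5


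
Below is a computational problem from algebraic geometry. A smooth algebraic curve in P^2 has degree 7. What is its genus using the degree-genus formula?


Using the genus formula for smooth plane curves:
g = (d-1)(d-2)/2
g = (7-1)(7-2)/2
g = 6*5/2
g = 30/2 = 15

15


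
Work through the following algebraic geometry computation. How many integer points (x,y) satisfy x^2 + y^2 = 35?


Systematically check integer values of x where x^2 <= 35.
For each valid x, check if 35 - x^2 is a perfect square.
Total integer solutions found: 0

0


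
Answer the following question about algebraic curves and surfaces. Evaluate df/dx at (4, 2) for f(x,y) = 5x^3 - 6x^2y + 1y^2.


df/dx = 3*5*x^2 + 2*(-6)*x^1*y
At (4,2): 3*5*4^2 + 2*(-6)*4^1*2
= 240 - 96
= 144

144


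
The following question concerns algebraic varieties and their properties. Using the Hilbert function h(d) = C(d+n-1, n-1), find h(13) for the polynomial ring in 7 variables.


The Hilbert function for the polynomial ring in 7 variables is:
h(d) = C(d+n-1, n-1)
h(13) = C(13+7-1, 7-1) = C(19, 6)
= 19! / (6! * 13!)
= 27132

27132


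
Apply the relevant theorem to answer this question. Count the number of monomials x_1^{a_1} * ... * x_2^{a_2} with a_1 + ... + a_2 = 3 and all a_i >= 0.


The number of degree-3 monomials in 2 variables is C(d+n-1, n-1).
= C(3+2-1, 2-1) = C(4, 1)
= 4

4


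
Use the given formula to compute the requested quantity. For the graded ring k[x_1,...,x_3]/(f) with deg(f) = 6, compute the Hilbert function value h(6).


For R = k[x_1,...,x_n]/(f) with f homogeneous of degree e:
The Hilbert series is (1 - t^e)/(1 - t)^n.
So h(d) = C(d+n-1, n-1) - C(d-e+n-1, n-1) for d >= e.
With n=3, e=6, d=6:
C(6+3-1, 3-1) = C(8, 2) = 28
C(6-6+3-1, 3-1) = C(2, 2) = 1
h(6) = 28 - 1 = 27

27


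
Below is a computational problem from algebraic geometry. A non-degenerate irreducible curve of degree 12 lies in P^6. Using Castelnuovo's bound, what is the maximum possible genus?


Castelnuovo's bound: write d - 1 = m(r-1) + epsilon with 0 <= epsilon < r-1.
d - 1 = 12 - 1 = 11
r - 1 = 6 - 1 = 5
11 = 2*5 + 1, so m = 2, epsilon = 1
pi(d, r) = m(m-1)(r-1)/2 + m*epsilon
= 2*1*5/2 + 2*1
= 10/2 + 2
= 5 + 2 = 7

7


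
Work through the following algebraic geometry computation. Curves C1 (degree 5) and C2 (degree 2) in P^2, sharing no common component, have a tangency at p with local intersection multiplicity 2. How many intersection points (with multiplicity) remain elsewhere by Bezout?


By Bezout's theorem, the total intersection number is d1 * d2.
Total = 5 * 2 = 10
Intersection multiplicity at p = 2
Remaining intersections = 10 - 2 = 8

8


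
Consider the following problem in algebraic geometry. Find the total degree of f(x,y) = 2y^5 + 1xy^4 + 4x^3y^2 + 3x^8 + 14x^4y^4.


Examine each term for its total degree (sum of exponents).
  Term '2y^5' has total degree 0+5 = 5.
  Term '1xy^4' has total degree 1+4 = 5.
  Term '4x^3y^2' has total degree 3+2 = 5.
  Term '3x^8' has total degree 8+0 = 8.
  Term '14x^4y^4' has total degree 4+4 = 8.
The maximum total degree among all terms is 8.

8


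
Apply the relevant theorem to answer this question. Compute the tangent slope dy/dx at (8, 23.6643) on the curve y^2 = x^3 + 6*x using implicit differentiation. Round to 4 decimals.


Using implicit differentiation of y^2 = x^3 + 6*x:
2y * dy/dx = 3x^2 + 6
dy/dx = (3x^2 + 6)/(2y)
Numerator: 3*8^2 + 6 = 198
Denominator: 2*23.6643 = 47.3286
dy/dx = 198/47.3286 = 4.1835

4.1835


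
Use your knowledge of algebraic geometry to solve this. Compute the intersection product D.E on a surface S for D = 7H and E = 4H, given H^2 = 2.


Using bilinearity of the intersection pairing on a surface S:
(aH).(bH) = ab * (H.H)
We have H^2 = 2.
D.E = (7H).(4H) = 7*4*2
= 28*2
= 56

56


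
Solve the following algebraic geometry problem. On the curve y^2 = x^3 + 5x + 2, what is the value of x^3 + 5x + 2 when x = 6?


Compute x^3 + 5x + 2 at x = 6:
x^3 = 6^3 = 216
5*x = 5*6 = 30
Sum: 216 + 30 + 2 = 248

248


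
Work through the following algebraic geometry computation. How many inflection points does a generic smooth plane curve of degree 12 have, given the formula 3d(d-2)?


For a general smooth plane curve C of degree d, the inflection points are
the intersection of C with its Hessian curve, which has degree 3(d-2).
By Bezout, the total intersection number is d * 3(d-2) = 12 * 30 = 360.
For a general curve every flex is ordinary, so each contributes
multiplicity 1 to C·Hess(C), and the number of distinct inflection
points is 3d(d-2).
Inflection points = 3*12*(12-2) = 3*12*10 = 360

360


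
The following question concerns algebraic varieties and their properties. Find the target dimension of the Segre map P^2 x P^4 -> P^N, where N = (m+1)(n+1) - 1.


The Segre embedding maps P^m x P^n into P^N via
all products of coordinates from each factor.
N = (m+1)(n+1) - 1
N = (2+1)(4+1) - 1
N = 3*5 - 1
N = 15 - 1 = 14

14


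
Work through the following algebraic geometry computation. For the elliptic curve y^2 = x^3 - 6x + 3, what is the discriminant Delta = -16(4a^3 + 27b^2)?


Compute each component:
4a^3 = 4*(-6)^3 = 4*(-216) = -864
27b^2 = 27*3^2 = 27*9 = 243
4a^3 + 27b^2 = -864 + 243 = -621
Delta = -16*(-621) = 9936

9936


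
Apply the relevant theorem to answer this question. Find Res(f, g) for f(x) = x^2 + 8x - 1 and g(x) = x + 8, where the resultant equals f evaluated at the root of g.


For Res(f, x - c), we evaluate f at x = c.
f(-8) = (-8)^2 + 8*(-8) - 1
= 64 - 64 - 1
= 0 - 1 = -1
Res(f, g) = -1

-1


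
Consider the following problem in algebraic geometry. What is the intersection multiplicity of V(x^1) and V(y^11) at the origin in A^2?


The intersection multiplicity of V(x^a) and V(y^b) at the origin is:
I(O; V(x^1), V(y^11)) = dim_k(k[x,y]/(x^1, y^11))
A basis for k[x,y]/(x^1, y^11) is the set of monomials x^i * y^j
where 0 <= i < 1 and 0 <= j < 11.
The number of such monomials is 1 * 11 = 11

11


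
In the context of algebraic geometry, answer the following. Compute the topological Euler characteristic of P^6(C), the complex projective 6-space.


The complex projective space P^6 has one cell in each even real dimension 0, 2, ..., 12.
The cohomology groups are H^{2k}(P^6) = Z for k = 0,...,6, and 0 otherwise.
Euler characteristic = sum of Betti numbers = 1 per even-dimensional cohomology group.
chi(P^6) = 6 + 1 = 7

7


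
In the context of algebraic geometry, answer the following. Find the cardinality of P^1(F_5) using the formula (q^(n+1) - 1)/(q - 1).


P^1(F_5) has (q^(n+1) - 1)/(q - 1) points.
= 5^1 + 5^0
= 5 + 1
= 6

6


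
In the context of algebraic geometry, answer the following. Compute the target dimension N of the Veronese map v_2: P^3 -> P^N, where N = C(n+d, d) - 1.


The Veronese embedding v_d: P^n -> P^N maps each point to all
degree-d monomials in n+1 homogeneous coordinates.
N = C(n+d, d) - 1
N = C(3+2, 2) - 1
N = C(5, 2) - 1
C(5, 2) = 10
N = 10 - 1 = 9

9


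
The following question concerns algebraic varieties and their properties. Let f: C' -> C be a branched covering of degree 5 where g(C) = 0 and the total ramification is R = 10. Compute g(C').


Riemann-Hurwitz formula: 2g' - 2 = d(2g - 2) + R
Given: d = 5, g = 0, R = 10
2g' - 2 = 5*(2*0 - 2) + 10
2g' - 2 = 5*(-2) + 10
2g' - 2 = -10 + 10 = 0
2g' = 2
g' = 1

1


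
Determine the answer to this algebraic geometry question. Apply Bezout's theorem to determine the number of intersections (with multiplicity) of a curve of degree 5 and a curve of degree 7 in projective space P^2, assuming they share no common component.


Bezout's theorem states the intersection count equals the product of degrees.
Intersection count = 5 * 7 = 35

35


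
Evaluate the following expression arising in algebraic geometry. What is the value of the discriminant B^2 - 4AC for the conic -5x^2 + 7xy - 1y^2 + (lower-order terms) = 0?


The discriminant of a conic Ax^2 + Bxy + Cy^2 + ... = 0 is B^2 - 4AC.
B^2 = 7^2 = 49
4AC = 4*(-5)*(-1) = 20
Discriminant = 49 - 20 = 29

29


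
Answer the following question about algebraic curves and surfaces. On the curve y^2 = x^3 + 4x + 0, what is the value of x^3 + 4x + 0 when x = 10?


Compute x^3 + 4x + 0 at x = 10:
x^3 = 10^3 = 1000
4*x = 4*10 = 40
Sum: 1000 + 40 + 0 = 1040

1040


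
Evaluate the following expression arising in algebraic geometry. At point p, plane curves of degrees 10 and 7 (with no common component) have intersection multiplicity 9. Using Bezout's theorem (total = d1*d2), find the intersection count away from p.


By Bezout's theorem, the total intersection number is d1 * d2.
Total = 10 * 7 = 70
Intersection multiplicity at p = 9
Remaining intersections = 70 - 9 = 61

61


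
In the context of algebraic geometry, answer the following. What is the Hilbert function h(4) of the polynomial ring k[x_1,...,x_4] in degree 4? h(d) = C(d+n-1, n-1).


The Hilbert function for the polynomial ring in 4 variables is:
h(d) = C(d+n-1, n-1)
h(4) = C(4+4-1, 4-1) = C(7, 3)
= 7! / (3! * 4!)
= 35

35


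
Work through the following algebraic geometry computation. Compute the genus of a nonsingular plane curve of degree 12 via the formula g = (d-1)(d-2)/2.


Using the genus formula for smooth plane curves:
g = (d-1)(d-2)/2
g = (12-1)(12-2)/2
g = 11*10/2
g = 110/2 = 55

55


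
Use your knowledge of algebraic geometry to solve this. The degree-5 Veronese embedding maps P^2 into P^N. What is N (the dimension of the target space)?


The Veronese embedding v_d: P^n -> P^N maps each point to all
degree-d monomials in n+1 homogeneous coordinates.
N = C(n+d, d) - 1
N = C(2+5, 5) - 1
N = C(7, 5) - 1
C(7, 5) = 21
N = 21 - 1 = 20

20


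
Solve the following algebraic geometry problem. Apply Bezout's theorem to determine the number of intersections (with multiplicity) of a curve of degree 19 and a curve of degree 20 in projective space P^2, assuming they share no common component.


Bezout's theorem states the intersection count equals the product of degrees.
Intersection count = 19 * 20 = 380

380


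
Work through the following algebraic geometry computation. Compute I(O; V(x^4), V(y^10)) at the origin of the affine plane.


The intersection multiplicity of V(x^a) and V(y^b) at the origin is:
I(O; V(x^4), V(y^10)) = dim_k(k[x,y]/(x^4, y^10))
A basis for k[x,y]/(x^4, y^10) is the set of monomials x^i * y^j
where 0 <= i < 4 and 0 <= j < 10.
The number of such monomials is 4 * 10 = 40

40


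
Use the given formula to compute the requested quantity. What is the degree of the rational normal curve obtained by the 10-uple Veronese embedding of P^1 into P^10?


The rational normal curve in P^10 is the image of P^1 under the 10-uple Veronese.
A general hyperplane in P^10 pulls back to a degree-10 form on P^1, which has 10 zeros,
so the curve meets a general hyperplane in 10 points. Degree = 10.

10


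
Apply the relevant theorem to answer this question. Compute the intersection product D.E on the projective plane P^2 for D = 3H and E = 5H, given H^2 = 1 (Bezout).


Using bilinearity of the intersection pairing on the projective plane P^2:
(aH).(bH) = ab * (H.H)
We have H^2 = 1 (Bezout).
D.E = (3H).(5H) = 3*5*1
= 15*1
= 15

15


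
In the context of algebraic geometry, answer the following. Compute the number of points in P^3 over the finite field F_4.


P^3(F_4) has (q^(n+1) - 1)/(q - 1) points.
= 4^3 + 4^2 + 4^1 + 4^0
= 64 + 16 + 4 + 1
= 85

85


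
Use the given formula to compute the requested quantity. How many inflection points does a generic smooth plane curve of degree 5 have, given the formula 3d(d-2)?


For a general smooth plane curve C of degree d, the inflection points are
the intersection of C with its Hessian curve, which has degree 3(d-2).
By Bezout, the total intersection number is d * 3(d-2) = 5 * 9 = 45.
For a general curve every flex is ordinary, so each contributes
multiplicity 1 to C·Hess(C), and the number of distinct inflection
points is 3d(d-2).
Inflection points = 3*5*(5-2) = 3*5*3 = 45

45


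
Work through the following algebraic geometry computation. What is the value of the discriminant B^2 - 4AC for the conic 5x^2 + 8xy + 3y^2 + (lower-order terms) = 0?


The discriminant of a conic Ax^2 + Bxy + Cy^2 + ... = 0 is B^2 - 4AC.
B^2 = 8^2 = 64
4AC = 4*5*3 = 60
Discriminant = 64 - 60 = 4

4


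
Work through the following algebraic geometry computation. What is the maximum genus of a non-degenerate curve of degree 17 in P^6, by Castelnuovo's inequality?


Castelnuovo's bound: write d - 1 = m(r-1) + epsilon with 0 <= epsilon < r-1.
d - 1 = 17 - 1 = 16
r - 1 = 6 - 1 = 5
16 = 3*5 + 1, so m = 3, epsilon = 1
pi(d, r) = m(m-1)(r-1)/2 + m*epsilon
= 3*2*5/2 + 3*1
= 30/2 + 3
= 15 + 3 = 18

18


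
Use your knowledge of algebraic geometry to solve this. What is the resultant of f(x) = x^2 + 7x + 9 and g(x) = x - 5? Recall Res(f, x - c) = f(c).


For Res(f, x - c), we evaluate f at x = c.
f(5) = 5^2 + 7*5 + 9
= 25 + 35 + 9
= 60 + 9 = 69
Res(f, g) = 69

69


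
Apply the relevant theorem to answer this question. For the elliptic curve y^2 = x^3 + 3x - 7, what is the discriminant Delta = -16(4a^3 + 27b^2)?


Compute each component:
4a^3 = 4*3^3 = 4*27 = 108
27b^2 = 27*(-7)^2 = 27*49 = 1323
4a^3 + 27b^2 = 108 + 1323 = 1431
Delta = -16*1431 = -22896

-22896


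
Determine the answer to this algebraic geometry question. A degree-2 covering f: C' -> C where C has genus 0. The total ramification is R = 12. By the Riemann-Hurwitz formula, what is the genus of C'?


Riemann-Hurwitz formula: 2g' - 2 = d(2g - 2) + R
Given: d = 2, g = 0, R = 12
2g' - 2 = 2*(2*0 - 2) + 12
2g' - 2 = 2*(-2) + 12
2g' - 2 = -4 + 12 = 8
2g' = 10
g' = 5

5


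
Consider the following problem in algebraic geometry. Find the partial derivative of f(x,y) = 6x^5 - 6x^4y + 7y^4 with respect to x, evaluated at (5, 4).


df/dx = 5*6*x^4 + 4*(-6)*x^3*y
At (5,4): 5*6*5^4 + 4*(-6)*5^3*4
= 18750 - 12000
= 6750

6750


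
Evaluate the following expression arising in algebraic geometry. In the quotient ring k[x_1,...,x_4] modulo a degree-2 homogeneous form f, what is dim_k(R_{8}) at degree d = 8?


For R = k[x_1,...,x_n]/(f) with f homogeneous of degree e:
The Hilbert series is (1 - t^e)/(1 - t)^n.
So h(d) = C(d+n-1, n-1) - C(d-e+n-1, n-1) for d >= e.
With n=4, e=2, d=8:
C(8+4-1, 4-1) = C(11, 3) = 165
C(8-2+4-1, 4-1) = C(9, 3) = 84
h(8) = 165 - 84 = 81

81


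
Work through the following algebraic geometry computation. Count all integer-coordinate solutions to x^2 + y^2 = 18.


Systematically check integer values of x where x^2 <= 18.
For each valid x, check if 18 - x^2 is a perfect square.
x=3: 18 - 9 = 9, sqrt = 3 (valid)
Total integer solutions found: 4

4


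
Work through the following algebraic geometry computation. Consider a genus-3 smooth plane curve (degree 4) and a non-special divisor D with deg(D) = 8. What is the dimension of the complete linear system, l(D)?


First, compute the genus of a smooth plane curve of degree 4:
g = (d-1)(d-2)/2 = (4-1)(4-2)/2 = 3
For a non-special divisor D (i.e., h^1(D) = 0), Riemann-Roch gives:
l(D) = deg(D) - g + 1
Since deg(D) = 8 >= 2g - 1 = 5, D is non-special.
l(D) = 8 - 3 + 1 = 6

6


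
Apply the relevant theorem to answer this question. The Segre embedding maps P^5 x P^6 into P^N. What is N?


The Segre embedding maps P^m x P^n into P^N via
all products of coordinates from each factor.
N = (m+1)(n+1) - 1
N = (5+1)(6+1) - 1
N = 6*7 - 1
N = 42 - 1 = 41

41


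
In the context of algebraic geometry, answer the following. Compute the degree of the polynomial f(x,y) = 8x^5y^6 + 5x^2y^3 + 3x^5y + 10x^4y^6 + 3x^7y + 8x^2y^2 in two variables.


Examine each term for its total degree (sum of exponents).
  Term '8x^5y^6' has total degree 5+6 = 11.
  Term '5x^2y^3' has total degree 2+3 = 5.
  Term '3x^5y' has total degree 5+1 = 6.
  Term '10x^4y^6' has total degree 4+6 = 10.
  Term '3x^7y' has total degree 7+1 = 8.
  Term '8x^2y^2' has total degree 2+2 = 4.
The maximum total degree among all terms is 11.

11


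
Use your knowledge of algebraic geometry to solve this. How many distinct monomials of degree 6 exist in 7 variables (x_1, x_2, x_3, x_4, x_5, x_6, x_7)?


The number of degree-6 monomials in 7 variables is C(d+n-1, n-1).
= C(6+7-1, 7-1) = C(12, 6)
= 924

924


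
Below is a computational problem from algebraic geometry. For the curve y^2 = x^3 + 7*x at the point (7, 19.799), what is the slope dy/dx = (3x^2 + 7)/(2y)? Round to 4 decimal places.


Using implicit differentiation of y^2 = x^3 + 7*x:
2y * dy/dx = 3x^2 + 7
dy/dx = (3x^2 + 7)/(2y)
Numerator: 3*7^2 + 7 = 154
Denominator: 2*19.799 = 39.598
dy/dx = 154/39.598 = 3.8891

3.8891


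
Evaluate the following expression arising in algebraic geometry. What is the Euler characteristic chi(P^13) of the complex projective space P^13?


The complex projective space P^13 has one cell in each even real dimension 0, 2, ..., 26.
The cohomology groups are H^{2k}(P^13) = Z for k = 0,...,13, and 0 otherwise.
Euler characteristic = sum of Betti numbers = 1 per even-dimensional cohomology group.
chi(P^13) = 13 + 1 = 14

14


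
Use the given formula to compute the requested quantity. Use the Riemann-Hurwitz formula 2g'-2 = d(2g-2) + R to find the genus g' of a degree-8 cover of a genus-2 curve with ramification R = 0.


Riemann-Hurwitz formula: 2g' - 2 = d(2g - 2) + R
Given: d = 8, g = 2, R = 0
2g' - 2 = 8*(2*2 - 2) + 0
2g' - 2 = 8*2 + 0
2g' - 2 = 16 + 0 = 16
2g' = 18
g' = 9

9


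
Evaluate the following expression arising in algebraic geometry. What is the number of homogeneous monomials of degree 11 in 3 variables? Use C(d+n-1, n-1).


The number of degree-11 monomials in 3 variables is C(d+n-1, n-1).
= C(11+3-1, 3-1) = C(13, 2)
= 78

78


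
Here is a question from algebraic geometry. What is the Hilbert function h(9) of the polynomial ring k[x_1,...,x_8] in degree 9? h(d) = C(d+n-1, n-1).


The Hilbert function for the polynomial ring in 8 variables is:
h(d) = C(d+n-1, n-1)
h(9) = C(9+8-1, 8-1) = C(16, 7)
= 16! / (7! * 9!)
= 11440

11440


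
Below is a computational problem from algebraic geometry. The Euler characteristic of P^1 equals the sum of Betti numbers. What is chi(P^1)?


The complex projective space P^1 has one cell in each even real dimension 0, 2, ..., 2.
The cohomology groups are H^{2k}(P^1) = Z for k = 0,...,1, and 0 otherwise.
Euler characteristic = sum of Betti numbers = 1 per even-dimensional cohomology group.
chi(P^1) = 1 + 1 = 2

2


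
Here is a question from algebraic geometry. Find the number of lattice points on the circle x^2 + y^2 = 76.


Systematically check integer values of x where x^2 <= 76.
For each valid x, check if 76 - x^2 is a perfect square.
Total integer solutions found: 0

0


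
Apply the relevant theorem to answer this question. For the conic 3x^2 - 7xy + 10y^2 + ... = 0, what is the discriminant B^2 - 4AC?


The discriminant of a conic Ax^2 + Bxy + Cy^2 + ... = 0 is B^2 - 4AC.
B^2 = (-7)^2 = 49
4AC = 4*3*10 = 120
Discriminant = 49 - 120 = -71

-71


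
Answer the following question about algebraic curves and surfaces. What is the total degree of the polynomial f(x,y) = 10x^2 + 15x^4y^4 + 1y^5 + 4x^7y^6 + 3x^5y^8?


Examine each term for its total degree (sum of exponents).
  Term '10x^2' has total degree 2+0 = 2.
  Term '15x^4y^4' has total degree 4+4 = 8.
  Term '1y^5' has total degree 0+5 = 5.
  Term '4x^7y^6' has total degree 7+6 = 13.
  Term '3x^5y^8' has total degree 5+8 = 13.
The maximum total degree among all terms is 13.

13


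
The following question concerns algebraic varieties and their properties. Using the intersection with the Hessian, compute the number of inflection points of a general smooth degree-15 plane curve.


For a general smooth plane curve C of degree d, the inflection points are
the intersection of C with its Hessian curve, which has degree 3(d-2).
By Bezout, the total intersection number is d * 3(d-2) = 15 * 39 = 585.
For a general curve every flex is ordinary, so each contributes
multiplicity 1 to C·Hess(C), and the number of distinct inflection
points is 3d(d-2).
Inflection points = 3*15*(15-2) = 3*15*13 = 585

585


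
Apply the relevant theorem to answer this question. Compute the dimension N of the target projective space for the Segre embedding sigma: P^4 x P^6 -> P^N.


The Segre embedding maps P^m x P^n into P^N via
all products of coordinates from each factor.
N = (m+1)(n+1) - 1
N = (4+1)(6+1) - 1
N = 5*7 - 1
N = 35 - 1 = 34

34


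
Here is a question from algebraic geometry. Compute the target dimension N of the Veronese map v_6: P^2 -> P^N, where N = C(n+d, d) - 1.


The Veronese embedding v_d: P^n -> P^N maps each point to all
degree-d monomials in n+1 homogeneous coordinates.
N = C(n+d, d) - 1
N = C(2+6, 6) - 1
N = C(8, 6) - 1
C(8, 6) = 28
N = 28 - 1 = 27

27


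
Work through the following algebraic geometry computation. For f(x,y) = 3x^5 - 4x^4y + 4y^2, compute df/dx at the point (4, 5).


df/dx = 5*3*x^4 + 4*(-4)*x^3*y
At (4,5): 5*3*4^4 + 4*(-4)*4^3*5
= 3840 - 5120
= -1280

-1280


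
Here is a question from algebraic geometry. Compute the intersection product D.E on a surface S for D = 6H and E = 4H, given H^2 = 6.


Using bilinearity of the intersection pairing on a surface S:
(aH).(bH) = ab * (H.H)
We have H^2 = 6.
D.E = (6H).(4H) = 6*4*6
= 24*6
= 144

144


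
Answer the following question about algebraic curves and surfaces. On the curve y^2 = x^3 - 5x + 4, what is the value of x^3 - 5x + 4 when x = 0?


Compute x^3 - 5x + 4 at x = 0:
x^3 = 0^3 = 0
(-5)*x = (-5)*0 = 0
Sum: 0 + 0 + 4 = 4

4


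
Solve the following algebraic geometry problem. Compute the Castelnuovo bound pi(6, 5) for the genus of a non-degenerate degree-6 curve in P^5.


Castelnuovo's bound: write d - 1 = m(r-1) + epsilon with 0 <= epsilon < r-1.
d - 1 = 6 - 1 = 5
r - 1 = 5 - 1 = 4
5 = 1*4 + 1, so m = 1, epsilon = 1
pi(d, r) = m(m-1)(r-1)/2 + m*epsilon
= 1*0*4/2 + 1*1
= 0/2 + 1
= 0 + 1 = 1

1


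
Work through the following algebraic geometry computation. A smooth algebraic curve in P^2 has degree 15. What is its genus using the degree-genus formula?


Using the genus formula for smooth plane curves:
g = (d-1)(d-2)/2
g = (15-1)(15-2)/2
g = 14*13/2
g = 182/2 = 91

91


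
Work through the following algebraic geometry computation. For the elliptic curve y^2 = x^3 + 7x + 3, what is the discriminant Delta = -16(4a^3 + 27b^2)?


Compute each component:
4a^3 = 4*7^3 = 4*343 = 1372
27b^2 = 27*3^2 = 27*9 = 243
4a^3 + 27b^2 = 1372 + 243 = 1615
Delta = -16*1615 = -25840

-25840


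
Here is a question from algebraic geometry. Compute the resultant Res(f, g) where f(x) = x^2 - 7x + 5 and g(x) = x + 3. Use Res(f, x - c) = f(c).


For Res(f, x - c), we evaluate f at x = c.
f(-3) = (-3)^2 - 7*(-3) + 5
= 9 + 21 + 5
= 30 + 5 = 35
Res(f, g) = 35

35


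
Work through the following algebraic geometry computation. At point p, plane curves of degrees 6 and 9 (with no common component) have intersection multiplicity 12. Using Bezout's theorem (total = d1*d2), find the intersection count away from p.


By Bezout's theorem, the total intersection number is d1 * d2.
Total = 6 * 9 = 54
Intersection multiplicity at p = 12
Remaining intersections = 54 - 12 = 42

42


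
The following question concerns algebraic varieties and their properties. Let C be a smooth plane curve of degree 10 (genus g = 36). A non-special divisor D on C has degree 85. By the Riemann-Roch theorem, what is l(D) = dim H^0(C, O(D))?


First, compute the genus of a smooth plane curve of degree 10:
g = (d-1)(d-2)/2 = (10-1)(10-2)/2 = 36
For a non-special divisor D (i.e., h^1(D) = 0), Riemann-Roch gives:
l(D) = deg(D) - g + 1
Since deg(D) = 85 >= 2g - 1 = 71, D is non-special.
l(D) = 85 - 36 + 1 = 50

50


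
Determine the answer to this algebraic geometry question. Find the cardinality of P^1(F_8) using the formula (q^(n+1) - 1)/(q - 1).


P^1(F_8) has (q^(n+1) - 1)/(q - 1) points.
= 8^1 + 8^0
= 8 + 1
= 9

9
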